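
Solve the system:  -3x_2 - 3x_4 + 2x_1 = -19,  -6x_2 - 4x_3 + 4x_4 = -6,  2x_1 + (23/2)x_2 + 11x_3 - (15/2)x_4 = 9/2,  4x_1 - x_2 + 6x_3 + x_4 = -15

infinitely many solutions

Row-reduce:
R1 ← R1 / (2).
R3 ← R3 − 2·R1.
R4 ← R4 − 4·R1.
R2 ← R2 / (-6).
R1 ← R1 + 3/2·R2.
R3 ← R3 − 29/2·R2.
R4 ← R4 − 5·R2.
R3 ← R3 / (4/3).
R1 ← R1 − 1·R3.
R2 ← R2 − 2/3·R3.
R4 ← R4 − 8/3·R3.
Rank is 3 with 4 unknowns, leaving x_4 free.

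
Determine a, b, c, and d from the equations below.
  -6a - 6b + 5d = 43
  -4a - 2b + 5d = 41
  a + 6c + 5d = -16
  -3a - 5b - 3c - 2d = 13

Row-reduce the augmented matrix:
R1 ← R1 / (-6).
R2 ← R2 + 4·R1.
R3 ← R3 − 1·R1.
R4 ← R4 + 3·R1.
R2 ← R2 / (2).
R1 ← R1 − 1·R2.
R3 ← R3 + 1·R2.
R4 ← R4 + 2·R2.
R3 ← R3 / (6).
R4 ← R4 + 3·R3.
R4 ← R4 / (1/2).
R1 ← R1 + 5/3·R4.
R2 ← R2 − 5/6·R4.
R3 ← R3 − 10/9·R4.
Reading off the reduced rows gives a = -5, b = 2, c = -6, d = 5.

a = -5, b = 2, c = -6, d = 5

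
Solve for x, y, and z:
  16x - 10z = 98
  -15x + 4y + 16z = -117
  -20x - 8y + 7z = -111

Row-reduce the augmented matrix:
R1 ← R1 / (16).
R2 ← R2 + 15·R1.
R3 ← R3 + 20·R1.
R2 ← R2 / (4).
R3 ← R3 + 8·R2.
R3 ← R3 / (31/4).
R1 ← R1 + 5/8·R3.
R2 ← R2 − 53/32·R3.
Reading off the reduced rows gives x = 3, y = 2, z = -5.

x = 3, y = 2, z = -5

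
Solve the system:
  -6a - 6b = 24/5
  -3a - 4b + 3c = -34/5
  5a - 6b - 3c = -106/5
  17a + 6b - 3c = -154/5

a = -3, b = 11/5, c = -7/3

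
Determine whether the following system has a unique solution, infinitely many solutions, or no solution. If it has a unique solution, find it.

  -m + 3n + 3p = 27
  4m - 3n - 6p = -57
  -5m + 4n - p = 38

Row-reduce the augmented matrix:
R1 ← R1 / (-1).
R2 ← R2 − 4·R1.
R3 ← R3 + 5·R1.
R2 ← R2 / (9).
R1 ← R1 + 3·R2.
R3 ← R3 + 11·R2.
R3 ← R3 / (-26/3).
R1 ← R1 + 1·R3.
R2 ← R2 − 2/3·R3.
Reading off the reduced rows gives m = -6, n = 3, p = 4.

m = -6, n = 3, p = 4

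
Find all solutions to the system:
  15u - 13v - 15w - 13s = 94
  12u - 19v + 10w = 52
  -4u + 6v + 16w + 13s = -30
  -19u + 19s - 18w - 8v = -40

u = 6, v = 0, w = -2, s = 2

Row-reduce the augmented matrix:
R1 ← R1 / (15).
R2 ← R2 − 12·R1.
R3 ← R3 + 4·R1.
R4 ← R4 + 19·R1.
R2 ← R2 / (-43/5).
R1 ← R1 + 13/15·R2.
R3 ← R3 − 38/15·R2.
R4 ← R4 + 367/15·R2.
R3 ← R3 / (2384/129).
R1 ← R1 + 415/129·R3.
R2 ← R2 + 110/43·R3.
R4 ← R4 + 12847/129·R3.
R4 ← R4 / (97335/2384).
R1 ← R1 − 663/2384·R4.
R2 ← R2 − 637/1192·R4.
R3 ← R3 − 1625/2384·R4.
Reading off the reduced rows gives u = 6, v = 0, w = -2, s = 2.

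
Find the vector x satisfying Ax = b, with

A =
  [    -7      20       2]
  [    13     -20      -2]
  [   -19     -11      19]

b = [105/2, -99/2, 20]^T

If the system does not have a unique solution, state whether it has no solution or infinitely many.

Row-reduce the augmented matrix:
R1 ← R1 / (-7).
R2 ← R2 − 13·R1.
R3 ← R3 + 19·R1.
R2 ← R2 / (120/7).
R1 ← R1 + 20/7·R2.
R3 ← R3 + 457/7·R2.
R3 ← R3 / (201/10).
R2 ← R2 − 1/10·R3.
Reading off the reduced rows gives x_1 = 1/2, x_2 = 5/2, x_3 = 3.

x_1 = 1/2, x_2 = 5/2, x_3 = 3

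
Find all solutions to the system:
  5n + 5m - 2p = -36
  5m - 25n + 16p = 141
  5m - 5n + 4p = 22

no solution

Row-reduce:
R1 ← R1 / (5).
R2 ← R2 − 5·R1.
R3 ← R3 − 5·R1.
R2 ← R2 / (-30).
R1 ← R1 − 1·R2.
R3 ← R3 + 10·R2.
Row 3 reduces to 0 = -1, a contradiction. The system is inconsistent.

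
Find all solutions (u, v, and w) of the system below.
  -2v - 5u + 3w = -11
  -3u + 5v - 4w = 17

infinitely many solutions

Row-reduce:
R1 ← R1 / (-5).
R2 ← R2 + 3·R1.
R2 ← R2 / (31/5).
R1 ← R1 − 2/5·R2.
Rank is 2 with 3 unknowns, leaving w free.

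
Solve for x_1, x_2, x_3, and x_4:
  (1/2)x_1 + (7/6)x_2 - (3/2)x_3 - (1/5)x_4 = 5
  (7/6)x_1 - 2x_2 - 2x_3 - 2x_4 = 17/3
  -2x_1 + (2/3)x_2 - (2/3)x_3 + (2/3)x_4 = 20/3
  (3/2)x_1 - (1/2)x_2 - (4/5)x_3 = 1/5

Row-reduce the augmented matrix:
R1 ← R1 / (1/2).
R2 ← R2 − 7/6·R1.
R3 ← R3 + 2·R1.
R4 ← R4 − 3/2·R1.
R2 ← R2 / (-85/18).
R1 ← R1 − 7/3·R2.
R3 ← R3 − 16/3·R2.
R4 ← R4 + 4·R2.
R3 ← R3 / (-1268/255).
R1 ← R1 + 192/85·R3.
R2 ← R2 + 27/85·R3.
R4 ← R4 − 413/170·R3.
R4 ← R4 / (31307/31700).
R1 ← R1 + 492/1585·R4.
R2 ← R2 − 1407/3170·R4.
R3 ← R3 − 1189/3170·R4.
Reading off the reduced rows gives x_1 = -2, x_2 = 0, x_3 = -4, x_4 = 0.

x_1 = -2, x_2 = 0, x_3 = -4, x_4 = 0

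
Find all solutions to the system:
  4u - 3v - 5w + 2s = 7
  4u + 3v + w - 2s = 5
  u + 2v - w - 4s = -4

Row-reduce:
R1 ← R1 / (4).
R2 ← R2 − 4·R1.
R3 ← R3 − 1·R1.
R2 ← R2 / (6).
R1 ← R1 + 3/4·R2.
R3 ← R3 − 11/4·R2.
R3 ← R3 / (-5/2).
R1 ← R1 + 1/2·R3.
R2 ← R2 − 1·R3.
Rank is 3 with 4 unknowns, leaving s free.

infinitely many solutions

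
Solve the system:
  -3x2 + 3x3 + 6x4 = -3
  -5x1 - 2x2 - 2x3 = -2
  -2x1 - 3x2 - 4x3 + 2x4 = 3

infinitely many solutions

Row-reduce:
Swap R1 and R2.
R1 ← R1 / (-5).
R3 ← R3 + 2·R1.
R2 ← R2 / (-3).
R1 ← R1 − 2/5·R2.
R3 ← R3 + 11/5·R2.
R3 ← R3 / (-27/5).
R1 ← R1 − 4/5·R3.
R2 ← R2 + 1·R3.
Rank is 3 with 4 unknowns, leaving x4 free.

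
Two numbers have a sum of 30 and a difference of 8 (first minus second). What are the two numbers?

first number: 19, second number: 11

Let x = first number, y = second number.
  x + y = 30
  x - y = 8
Row-reduce the augmented matrix:
R2 ← R2 − 1·R1.
R2 ← R2 / (-2).
R1 ← R1 − 1·R2.
Reading off the reduced rows gives x = 19, y = 11.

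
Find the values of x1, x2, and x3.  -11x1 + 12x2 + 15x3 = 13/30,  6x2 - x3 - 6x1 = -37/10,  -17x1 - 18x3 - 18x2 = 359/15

x1 = -2/3, x2 = -6/5, x3 = 1/2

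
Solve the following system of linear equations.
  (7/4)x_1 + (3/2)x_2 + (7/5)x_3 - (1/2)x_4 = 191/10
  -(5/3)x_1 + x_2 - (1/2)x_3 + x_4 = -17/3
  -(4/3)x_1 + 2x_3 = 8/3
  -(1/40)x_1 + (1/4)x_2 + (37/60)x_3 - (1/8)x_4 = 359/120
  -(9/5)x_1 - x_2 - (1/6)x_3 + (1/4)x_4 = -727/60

Row-reduce:
R1 ← R1 / (7/4).
R2 ← R2 + 5/3·R1.
R3 ← R3 + 4/3·R1.
R4 ← R4 + 1/40·R1.
R5 ← R5 + 9/5·R1.
R2 ← R2 / (17/7).
R1 ← R1 − 6/7·R2.
R3 ← R3 − 8/7·R2.
R4 ← R4 − 19/70·R2.
R5 ← R5 − 19/35·R2.
R3 ← R3 / (682/255).
R1 ← R1 − 43/85·R3.
R2 ← R2 − 35/102·R3.
R4 ← R4 − 231/425·R3.
R5 ← R5 − 462/425·R3.
R4 ← R4 / (-47/744).
R1 ← R1 + 120/341·R4.
R2 ← R2 − 101/341·R4.
R3 ← R3 + 80/341·R4.
R5 ← R5 + 47/372·R4.
Row 5 reduces to 0 = 1, a contradiction. The system is inconsistent.

no solution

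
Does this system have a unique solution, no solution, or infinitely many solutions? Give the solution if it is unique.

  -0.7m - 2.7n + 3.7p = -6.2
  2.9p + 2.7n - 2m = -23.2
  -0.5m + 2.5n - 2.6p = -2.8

m = 6, n = -2, p = -2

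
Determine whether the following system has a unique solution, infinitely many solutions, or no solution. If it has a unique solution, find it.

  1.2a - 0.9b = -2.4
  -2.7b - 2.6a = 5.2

Row-reduce the augmented matrix:
R1 ← R1 / (6/5).
R2 ← R2 + 13/5·R1.
R2 ← R2 / (-93/20).
R1 ← R1 + 3/4·R2.
Reading off the reduced rows gives a = -2, b = 0.

a = -2, b = 0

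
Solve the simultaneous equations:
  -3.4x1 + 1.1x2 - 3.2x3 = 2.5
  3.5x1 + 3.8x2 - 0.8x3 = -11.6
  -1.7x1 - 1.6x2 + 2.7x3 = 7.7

Row-reduce the augmented matrix:
R1 ← R1 / (-17/5).
R2 ← R2 − 7/2·R1.
R3 ← R3 + 17/10·R1.
R2 ← R2 / (1677/340).
R1 ← R1 + 11/34·R2.
R3 ← R3 + 43/20·R2.
R3 ← R3 / (327/130).
R1 ← R1 − 376/559·R3.
R2 ← R2 + 464/559·R3.
Reading off the reduced rows gives x1 = -2, x2 = -1, x3 = 1.

x1 = -2, x2 = -1, x3 = 1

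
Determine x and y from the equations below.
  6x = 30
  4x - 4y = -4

x = 5, y = 6

Row-reduce the augmented matrix:
R1 ← R1 / (6).
R2 ← R2 − 4·R1.
R2 ← R2 / (-4).
Reading off the reduced rows gives x = 5, y = 6.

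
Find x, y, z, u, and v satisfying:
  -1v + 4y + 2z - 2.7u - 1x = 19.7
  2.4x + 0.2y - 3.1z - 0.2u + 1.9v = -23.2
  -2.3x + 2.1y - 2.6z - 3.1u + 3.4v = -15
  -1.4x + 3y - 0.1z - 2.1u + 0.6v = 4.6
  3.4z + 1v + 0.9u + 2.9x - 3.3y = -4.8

x = -2, y = 1, z = 3, u = -1, v = -5

Row-reduce the augmented matrix:
R1 ← R1 / (-1).
R2 ← R2 − 12/5·R1.
R3 ← R3 + 23/10·R1.
R4 ← R4 + 7/5·R1.
R5 ← R5 − 29/10·R1.
R2 ← R2 / (49/5).
R1 ← R1 + 4·R2.
R3 ← R3 + 71/10·R2.
R4 ← R4 + 13/5·R2.
R5 ← R5 − 83/10·R2.
R3 ← R3 / (-5849/980).
R1 ← R1 + 64/49·R3.
R2 ← R2 − 17/98·R3.
R4 ← R4 + 120/49·R3.
R5 ← R5 − 1521/196·R3.
R4 ← R4 / (90287/146225).
R1 ← R1 − 20587/58490·R4.
R2 ← R2 + 42809/58490·R4.
R3 ← R3 − 1695/5849·R4.
R5 ← R5 + 205961/58490·R4.
R5 ← R5 / (6541099/1805740).
R1 ← R1 + 3997/21244·R5.
R2 ← R2 + 100617/361148·R5.
R3 ← R3 + 1187/1598·R5.
R4 ← R4 + 94425/180574·R5.
Reading off the reduced rows gives x = -2, y = 1, z = 3, u = -1, v = -5.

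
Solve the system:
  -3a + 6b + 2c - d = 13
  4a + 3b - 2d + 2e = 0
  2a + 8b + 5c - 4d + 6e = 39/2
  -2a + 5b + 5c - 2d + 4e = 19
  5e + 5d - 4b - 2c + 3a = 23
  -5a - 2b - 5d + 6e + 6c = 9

Row-reduce:
R1 ← R1 / (-3).
R2 ← R2 − 4·R1.
R3 ← R3 − 2·R1.
R4 ← R4 + 2·R1.
R5 ← R5 − 3·R1.
R6 ← R6 + 5·R1.
R2 ← R2 / (11).
R1 ← R1 + 2·R2.
R3 ← R3 − 12·R2.
R4 ← R4 − 1·R2.
R5 ← R5 − 2·R2.
R6 ← R6 + 12·R2.
R3 ← R3 / (113/33).
R1 ← R1 + 2/11·R3.
R2 ← R2 − 8/33·R3.
R4 ← R4 − 113/33·R3.
R5 ← R5 + 16/33·R3.
R6 ← R6 − 184/33·R3.
Swap R4 and R5.
R4 ← R4 / (504/113).
R1 ← R1 + 37/113·R4.
R2 ← R2 + 26/113·R4.
R3 ← R3 + 34/113·R4.
R6 ← R6 + 598/113·R4.
Swap R5 and R6.
R5 ← R5 / (227/28).
R1 ← R1 − 53/56·R5.
R2 ← R2 − 5/28·R5.
R3 ← R3 − 41/28·R5.
R4 ← R4 − 65/56·R5.
Row 6 reduces to 0 = -1/2, a contradiction. The system is inconsistent.

no solution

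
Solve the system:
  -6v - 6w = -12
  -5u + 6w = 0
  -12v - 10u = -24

infinitely many solutions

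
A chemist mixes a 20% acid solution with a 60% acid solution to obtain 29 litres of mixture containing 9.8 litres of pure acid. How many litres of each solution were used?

Let a = litres of solution A, b = litres of solution B.
  b + a = 29
  (1/5)a + (3/5)b = 49/5
From equation 1: a = 29 − b.
Substitute into equation 2 and solve: b = 10.
Then a = 19.

litres of solution A: 19, litres of solution B: 10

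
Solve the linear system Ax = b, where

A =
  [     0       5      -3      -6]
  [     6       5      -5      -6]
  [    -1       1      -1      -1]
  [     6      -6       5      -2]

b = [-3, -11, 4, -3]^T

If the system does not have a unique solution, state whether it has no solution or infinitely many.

Row-reduce the augmented matrix:
Swap R1 and R2.
R1 ← R1 / (6).
R3 ← R3 + 1·R1.
R4 ← R4 − 6·R1.
R2 ← R2 / (5).
R1 ← R1 − 5/6·R2.
R3 ← R3 − 11/6·R2.
R4 ← R4 + 11·R2.
R3 ← R3 / (-11/15).
R1 ← R1 + 1/3·R3.
R2 ← R2 + 3/5·R3.
R4 ← R4 − 17/5·R3.
R4 ← R4 / (-91/11).
R1 ← R1 + 1/11·R4.
R2 ← R2 + 15/11·R4.
R3 ← R3 + 3/11·R4.
Reading off the reduced rows gives x_1 = -3, x_2 = -6, x_3 = -5, x_4 = -2.

x_1 = -3, x_2 = -6, x_3 = -5, x_4 = -2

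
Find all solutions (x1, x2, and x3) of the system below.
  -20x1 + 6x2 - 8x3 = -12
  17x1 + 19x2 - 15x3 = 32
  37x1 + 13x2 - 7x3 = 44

infinitely many solutions

Row-reduce:
R1 ← R1 / (-20).
R2 ← R2 − 17·R1.
R3 ← R3 − 37·R1.
R2 ← R2 / (241/10).
R1 ← R1 + 3/10·R2.
R3 ← R3 − 241/10·R2.
Rank is 2 with 3 unknowns, leaving x3 free.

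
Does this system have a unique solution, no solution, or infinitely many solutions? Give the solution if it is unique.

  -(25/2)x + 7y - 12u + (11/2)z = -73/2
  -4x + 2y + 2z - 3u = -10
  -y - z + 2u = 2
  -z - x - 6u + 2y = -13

infinitely many solutions

Row-reduce:
R1 ← R1 / (-25/2).
R2 ← R2 + 4·R1.
R4 ← R4 + 1·R1.
R2 ← R2 / (-6/25).
R1 ← R1 + 14/25·R2.
R3 ← R3 + 1·R2.
R4 ← R4 − 36/25·R2.
R3 ← R3 / (-2).
R1 ← R1 + 1·R3.
R2 ← R2 + 1·R3.
Rank is 3 with 4 unknowns, leaving u free.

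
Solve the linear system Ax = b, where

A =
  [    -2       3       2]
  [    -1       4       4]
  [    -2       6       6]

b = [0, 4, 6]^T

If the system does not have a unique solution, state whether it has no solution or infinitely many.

Row-reduce the augmented matrix:
R1 ← R1 / (-2).
R2 ← R2 + 1·R1.
R3 ← R3 + 2·R1.
R2 ← R2 / (5/2).
R1 ← R1 + 3/2·R2.
R3 ← R3 − 3·R2.
R3 ← R3 / (2/5).
R1 ← R1 − 4/5·R3.
R2 ← R2 − 6/5·R3.
Reading off the reduced rows gives x_1 = 0, x_2 = -2, x_3 = 3.

x_1 = 0, x_2 = -2, x_3 = 3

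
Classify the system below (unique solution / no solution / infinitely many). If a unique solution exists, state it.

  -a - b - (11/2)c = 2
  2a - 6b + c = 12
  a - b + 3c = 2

infinitely many solutions

Row-reduce:
R1 ← R1 / (-1).
R2 ← R2 − 2·R1.
R3 ← R3 − 1·R1.
R2 ← R2 / (-8).
R1 ← R1 − 1·R2.
R3 ← R3 + 2·R2.
Rank is 2 with 3 unknowns, leaving c free.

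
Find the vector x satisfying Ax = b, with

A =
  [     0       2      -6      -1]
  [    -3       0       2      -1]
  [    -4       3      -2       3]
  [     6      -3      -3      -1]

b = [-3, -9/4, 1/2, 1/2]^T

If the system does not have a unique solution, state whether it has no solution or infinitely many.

x_1 = 3/4, x_2 = 1/2, x_3 = 1/2, x_4 = 1

Row-reduce the augmented matrix:
Swap R1 and R2.
R1 ← R1 / (-3).
R3 ← R3 + 4·R1.
R4 ← R4 − 6·R1.
R2 ← R2 / (2).
R3 ← R3 − 3·R2.
R4 ← R4 + 3·R2.
R3 ← R3 / (13/3).
R1 ← R1 + 2/3·R3.
R2 ← R2 + 3·R3.
R4 ← R4 + 8·R3.
R4 ← R4 / (163/26).
R1 ← R1 − 16/13·R4.
R2 ← R2 − 46/13·R4.
R3 ← R3 − 35/26·R4.
Reading off the reduced rows gives x_1 = 3/4, x_2 = 1/2, x_3 = 1/2, x_4 = 1.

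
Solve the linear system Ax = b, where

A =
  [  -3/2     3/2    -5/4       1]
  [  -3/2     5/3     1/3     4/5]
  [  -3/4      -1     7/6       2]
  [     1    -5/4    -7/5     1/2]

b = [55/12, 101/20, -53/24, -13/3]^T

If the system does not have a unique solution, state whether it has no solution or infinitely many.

Row-reduce the augmented matrix:
R1 ← R1 / (-3/2).
R2 ← R2 + 3/2·R1.
R3 ← R3 + 3/4·R1.
R4 ← R4 − 1·R1.
R2 ← R2 / (1/6).
R1 ← R1 + 1·R2.
R3 ← R3 + 7/4·R2.
R4 ← R4 + 1/4·R2.
R3 ← R3 / (221/12).
R1 ← R1 − 31/3·R3.
R2 ← R2 − 19/2·R3.
R4 ← R4 − 17/120·R3.
R4 ← R4 / (1699/1950).
R1 ← R1 + 5072/3315·R4.
R2 ← R2 + 984/1105·R4.
R3 ← R3 + 36/1105·R4.
Reading off the reduced rows gives x_1 = -3/2, x_2 = 2, x_3 = 0, x_4 = -2/3.

x_1 = -3/2, x_2 = 2, x_3 = 0, x_4 = -2/3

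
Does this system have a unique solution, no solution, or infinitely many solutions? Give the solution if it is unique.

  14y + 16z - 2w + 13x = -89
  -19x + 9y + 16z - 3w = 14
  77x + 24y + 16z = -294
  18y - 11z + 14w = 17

no solution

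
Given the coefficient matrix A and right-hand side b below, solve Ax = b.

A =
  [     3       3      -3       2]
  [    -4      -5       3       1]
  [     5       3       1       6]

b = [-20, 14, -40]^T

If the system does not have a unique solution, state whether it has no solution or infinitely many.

infinitely many solutions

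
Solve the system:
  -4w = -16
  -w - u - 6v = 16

infinitely many solutions

Row-reduce:
Swap R1 and R2.
R1 ← R1 / (-1).
R2 ← R2 / (-4).
R1 ← R1 − 1·R2.
Rank is 2 with 3 unknowns, leaving v free.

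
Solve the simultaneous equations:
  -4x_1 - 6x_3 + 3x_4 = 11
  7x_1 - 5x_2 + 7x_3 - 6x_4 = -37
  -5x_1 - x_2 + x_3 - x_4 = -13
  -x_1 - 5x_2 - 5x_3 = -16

no solution

Row-reduce:
R1 ← R1 / (-4).
R2 ← R2 − 7·R1.
R3 ← R3 + 5·R1.
R4 ← R4 + 1·R1.
R2 ← R2 / (-5).
R3 ← R3 + 1·R2.
R4 ← R4 + 5·R2.
R3 ← R3 / (46/5).
R1 ← R1 − 3/2·R3.
R2 ← R2 − 7/10·R3.
Row 4 reduces to 0 = -1, a contradiction. The system is inconsistent.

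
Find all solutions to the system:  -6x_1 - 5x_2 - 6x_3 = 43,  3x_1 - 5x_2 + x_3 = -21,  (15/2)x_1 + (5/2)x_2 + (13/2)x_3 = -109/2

no solution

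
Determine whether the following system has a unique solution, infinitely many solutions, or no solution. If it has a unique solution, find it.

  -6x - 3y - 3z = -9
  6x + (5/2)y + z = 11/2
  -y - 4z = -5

no solution

Row-reduce:
R1 ← R1 / (-6).
R2 ← R2 − 6·R1.
R2 ← R2 / (-1/2).
R1 ← R1 − 1/2·R2.
R3 ← R3 + 1·R2.
Row 3 reduces to 0 = 2, a contradiction. The system is inconsistent.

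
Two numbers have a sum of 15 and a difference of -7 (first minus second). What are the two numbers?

Let x = first number, y = second number.
  x + y = 15
  -y + x = -7
Row-reduce the augmented matrix:
R2 ← R2 − 1·R1.
R2 ← R2 / (-2).
R1 ← R1 − 1·R2.
Reading off the reduced rows gives x = 4, y = 11.

first number: 4, second number: 11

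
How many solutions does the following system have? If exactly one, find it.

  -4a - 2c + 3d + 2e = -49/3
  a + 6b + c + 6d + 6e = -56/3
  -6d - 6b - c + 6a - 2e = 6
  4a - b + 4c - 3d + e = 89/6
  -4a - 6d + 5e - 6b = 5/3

a = -2/3, b = 3/2, c = 3, d = -3, e = -2

Row-reduce the augmented matrix:
R1 ← R1 / (-4).
R2 ← R2 − 1·R1.
R3 ← R3 − 6·R1.
R4 ← R4 − 4·R1.
R5 ← R5 + 4·R1.
R2 ← R2 / (6).
R3 ← R3 + 6·R2.
R4 ← R4 + 1·R2.
R5 ← R5 + 6·R2.
R3 ← R3 / (-7/2).
R1 ← R1 − 1/2·R3.
R2 ← R2 − 1/12·R3.
R4 ← R4 − 25/12·R3.
R5 ← R5 − 5/2·R3.
R4 ← R4 / (17/4).
R2 ← R2 − 5/4·R4.
R3 ← R3 + 3/2·R4.
R5 ← R5 − 3/2·R4.
R5 ← R5 / (1409/119).
R1 ← R1 − 4/7·R5.
R2 ← R2 + 149/119·R5.
R3 ← R3 − 104/119·R5.
R4 ← R4 − 718/357·R5.
Reading off the reduced rows gives a = -2/3, b = 3/2, c = 3, d = -3, e = -2.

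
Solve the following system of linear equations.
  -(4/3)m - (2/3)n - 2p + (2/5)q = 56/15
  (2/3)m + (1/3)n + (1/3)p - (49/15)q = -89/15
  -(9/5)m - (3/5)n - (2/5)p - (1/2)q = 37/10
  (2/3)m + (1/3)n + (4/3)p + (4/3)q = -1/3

Row-reduce:
R1 ← R1 / (-4/3).
R2 ← R2 − 2/3·R1.
R3 ← R3 + 9/5·R1.
R4 ← R4 − 2/3·R1.
Swap R2 and R3.
R2 ← R2 / (3/10).
R1 ← R1 − 1/2·R2.
R3 ← R3 / (-2/3).
R1 ← R1 + 7/3·R3.
R2 ← R2 − 23/3·R3.
R4 ← R4 − 1/3·R3.
Row 4 reduces to 0 = -1/2, a contradiction. The system is inconsistent.

no solution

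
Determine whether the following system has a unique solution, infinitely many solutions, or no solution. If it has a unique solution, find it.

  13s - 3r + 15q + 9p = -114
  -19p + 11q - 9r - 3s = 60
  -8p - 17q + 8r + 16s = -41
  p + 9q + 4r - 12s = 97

p = -4, q = 1, r = 5, s = -6

Row-reduce the augmented matrix:
R1 ← R1 / (9).
R2 ← R2 + 19·R1.
R3 ← R3 + 8·R1.
R4 ← R4 − 1·R1.
R2 ← R2 / (128/3).
R1 ← R1 − 5/3·R2.
R3 ← R3 + 11/3·R2.
R4 ← R4 − 22/3·R2.
R3 ← R3 / (257/64).
R1 ← R1 − 17/64·R3.
R2 ← R2 + 23/64·R3.
R4 ← R4 − 223/32·R3.
R4 ← R4 / (-53285/771).
R1 ← R1 + 1135/771·R4.
R2 ← R2 − 2488/771·R4.
R3 ← R3 − 1898/257·R4.
Reading off the reduced rows gives p = -4, q = 1, r = 5, s = -6.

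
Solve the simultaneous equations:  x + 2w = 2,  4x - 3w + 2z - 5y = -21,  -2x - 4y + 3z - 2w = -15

infinitely many solutions

Row-reduce:
R2 ← R2 − 4·R1.
R3 ← R3 + 2·R1.
R2 ← R2 / (-5).
R3 ← R3 + 4·R2.
R3 ← R3 / (7/5).
R2 ← R2 + 2/5·R3.
Rank is 3 with 4 unknowns, leaving w free.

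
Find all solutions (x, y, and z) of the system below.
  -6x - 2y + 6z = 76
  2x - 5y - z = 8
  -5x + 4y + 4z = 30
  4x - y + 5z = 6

x = -6, y = -5, z = 5

Row-reduce the augmented matrix:
R1 ← R1 / (-6).
R2 ← R2 − 2·R1.
R3 ← R3 + 5·R1.
R4 ← R4 − 4·R1.
R2 ← R2 / (-17/3).
R1 ← R1 − 1/3·R2.
R3 ← R3 − 17/3·R2.
R4 ← R4 + 7/3·R2.
Swap R3 and R4.
R3 ← R3 / (146/17).
R1 ← R1 + 16/17·R3.
R2 ← R2 + 3/17·R3.
R4 reduces to 0 = 0, so the extra equation is consistent.
Reading off the reduced rows gives x = -6, y = -5, z = 5.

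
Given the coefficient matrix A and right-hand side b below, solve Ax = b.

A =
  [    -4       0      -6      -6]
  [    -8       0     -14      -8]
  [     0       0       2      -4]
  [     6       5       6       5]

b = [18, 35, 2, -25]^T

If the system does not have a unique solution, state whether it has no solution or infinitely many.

no solution

Row-reduce:
R1 ← R1 / (-4).
R2 ← R2 + 8·R1.
R4 ← R4 − 6·R1.
Swap R2 and R4.
R2 ← R2 / (5).
R3 ← R3 / (2).
R1 ← R1 − 3/2·R3.
R2 ← R2 + 3/5·R3.
R4 ← R4 + 2·R3.
Row 4 reduces to 0 = 1, a contradiction. The system is inconsistent.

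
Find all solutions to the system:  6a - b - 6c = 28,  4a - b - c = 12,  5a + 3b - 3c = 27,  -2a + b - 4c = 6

Row-reduce:
R1 ← R1 / (6).
R2 ← R2 − 4·R1.
R3 ← R3 − 5·R1.
R4 ← R4 + 2·R1.
R2 ← R2 / (-1/3).
R1 ← R1 + 1/6·R2.
R3 ← R3 − 23/6·R2.
R4 ← R4 − 2/3·R2.
R3 ← R3 / (73/2).
R1 ← R1 + 5/2·R3.
R2 ← R2 + 9·R3.
Row 4 reduces to 0 = 2, a contradiction. The system is inconsistent.

no solution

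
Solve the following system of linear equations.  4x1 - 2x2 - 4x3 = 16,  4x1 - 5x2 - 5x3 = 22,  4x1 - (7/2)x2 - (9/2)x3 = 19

infinitely many solutions

Row-reduce:
R1 ← R1 / (4).
R2 ← R2 − 4·R1.
R3 ← R3 − 4·R1.
R2 ← R2 / (-3).
R1 ← R1 + 1/2·R2.
R3 ← R3 + 3/2·R2.
Rank is 2 with 3 unknowns, leaving x3 free.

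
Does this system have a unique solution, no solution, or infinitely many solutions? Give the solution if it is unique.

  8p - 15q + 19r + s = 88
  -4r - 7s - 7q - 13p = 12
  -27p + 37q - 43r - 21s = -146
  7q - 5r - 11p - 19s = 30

infinitely many solutions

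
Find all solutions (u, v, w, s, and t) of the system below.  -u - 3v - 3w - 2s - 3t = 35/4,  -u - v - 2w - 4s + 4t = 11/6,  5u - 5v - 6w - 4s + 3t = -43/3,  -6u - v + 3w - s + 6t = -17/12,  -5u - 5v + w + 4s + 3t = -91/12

Row-reduce the augmented matrix:
R1 ← R1 / (-1).
R2 ← R2 + 1·R1.
R3 ← R3 − 5·R1.
R4 ← R4 + 6·R1.
R5 ← R5 + 5·R1.
R2 ← R2 / (2).
R1 ← R1 − 3·R2.
R3 ← R3 + 20·R2.
R4 ← R4 − 17·R2.
R5 ← R5 − 10·R2.
R3 ← R3 / (-11).
R1 ← R1 − 3/2·R3.
R2 ← R2 − 1/2·R3.
R4 ← R4 − 25/2·R3.
R5 ← R5 − 11·R3.
R4 ← R4 / (-117/11).
R1 ← R1 − 4/11·R4.
R2 ← R2 + 28/11·R4.
R3 ← R3 − 34/11·R4.
R5 ← R5 + 10·R4.
R5 ← R5 / (484/39).
R1 ← R1 − 113/78·R5.
R2 ← R2 + 89/78·R5.
R3 ← R3 − 139/39·R5.
R4 ← R4 + 223/78·R5.
Reading off the reduced rows gives u = -3, v = 8/3, w = -11/4, s = -1/2, t = -3/2.

u = -3, v = 8/3, w = -11/4, s = -1/2, t = -3/2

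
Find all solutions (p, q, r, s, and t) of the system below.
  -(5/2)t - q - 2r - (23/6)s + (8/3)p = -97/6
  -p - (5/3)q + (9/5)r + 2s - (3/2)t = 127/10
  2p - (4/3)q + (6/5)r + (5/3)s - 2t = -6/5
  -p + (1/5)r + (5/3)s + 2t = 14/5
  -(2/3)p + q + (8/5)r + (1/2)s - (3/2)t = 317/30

Row-reduce:
R1 ← R1 / (8/3).
R2 ← R2 + 1·R1.
R3 ← R3 − 2·R1.
R4 ← R4 + 1·R1.
R5 ← R5 + 2/3·R1.
R2 ← R2 / (-49/24).
R1 ← R1 + 3/8·R2.
R3 ← R3 + 7/12·R2.
R4 ← R4 + 3/8·R2.
R5 ← R5 − 3/4·R2.
R3 ← R3 / (12/5).
R1 ← R1 + 33/35·R3.
R2 ← R2 + 18/35·R3.
R4 ← R4 + 26/35·R3.
R5 ← R5 − 52/35·R3.
R4 ← R4 / (1307/882).
R1 ← R1 − 53/294·R4.
R2 ← R2 − 65/98·R4.
R3 ← R3 − 115/63·R4.
R5 ← R5 + 1307/441·R4.
Rank is 4 with 5 unknowns, leaving t free.

infinitely many solutions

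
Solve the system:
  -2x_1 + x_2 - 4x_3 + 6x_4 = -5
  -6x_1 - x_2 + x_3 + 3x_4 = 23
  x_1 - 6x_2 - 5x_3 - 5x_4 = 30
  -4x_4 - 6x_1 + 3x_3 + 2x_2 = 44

Row-reduce the augmented matrix:
R1 ← R1 / (-2).
R2 ← R2 + 6·R1.
R3 ← R3 − 1·R1.
R4 ← R4 + 6·R1.
R2 ← R2 / (-4).
R1 ← R1 + 1/2·R2.
R3 ← R3 + 11/2·R2.
R4 ← R4 + 1·R2.
R3 ← R3 / (-199/8).
R1 ← R1 − 3/8·R3.
R2 ← R2 + 13/4·R3.
R4 ← R4 − 47/4·R3.
R4 ← R4 / (-1881/199).
R1 ← R1 + 168/199·R4.
R2 ← R2 − 262/199·R4.
R3 ← R3 + 149/199·R4.
Reading off the reduced rows gives x_1 = -6, x_2 = -1, x_3 = -2, x_4 = -4.

x_1 = -6, x_2 = -1, x_3 = -2, x_4 = -4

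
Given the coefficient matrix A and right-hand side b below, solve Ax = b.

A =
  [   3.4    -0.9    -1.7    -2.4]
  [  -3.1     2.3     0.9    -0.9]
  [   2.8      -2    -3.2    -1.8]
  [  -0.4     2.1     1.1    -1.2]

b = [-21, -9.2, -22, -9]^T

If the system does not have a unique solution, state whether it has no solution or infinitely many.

x_1 = 0, x_2 = -4, x_3 = 6, x_4 = 6

Row-reduce the augmented matrix:
R1 ← R1 / (17/5).
R2 ← R2 + 31/10·R1.
R3 ← R3 − 14/5·R1.
R4 ← R4 + 2/5·R1.
R2 ← R2 / (503/340).
R1 ← R1 + 9/34·R2.
R3 ← R3 + 107/85·R2.
R4 ← R4 − 339/170·R2.
R3 ← R3 / (-5918/2515).
R1 ← R1 + 310/503·R3.
R2 ← R2 + 221/503·R3.
R4 ← R4 − 4467/2515·R3.
R4 ← R4 / (24561/29590).
R1 ← R1 + 1824/2959·R4.
R2 ← R2 + 9645/5918·R4.
R3 ← R3 − 6165/5918·R4.
Reading off the reduced rows gives x_1 = 0, x_2 = -4, x_3 = 6, x_4 = 6.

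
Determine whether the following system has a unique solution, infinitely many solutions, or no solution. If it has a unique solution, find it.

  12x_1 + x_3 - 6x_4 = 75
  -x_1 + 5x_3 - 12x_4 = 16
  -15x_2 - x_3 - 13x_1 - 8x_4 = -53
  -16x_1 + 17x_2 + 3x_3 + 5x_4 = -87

Row-reduce the augmented matrix:
R1 ← R1 / (12).
R2 ← R2 + 1·R1.
R3 ← R3 + 13·R1.
R4 ← R4 + 16·R1.
Swap R2 and R3.
R2 ← R2 / (-15).
R4 ← R4 − 17·R2.
R3 ← R3 / (61/12).
R1 ← R1 − 1/12·R3.
R2 ← R2 + 1/180·R3.
R4 ← R4 − 797/180·R3.
R4 ← R4 / (-7819/915).
R1 ← R1 + 18/61·R4.
R2 ← R2 − 872/915·R4.
R3 ← R3 + 150/61·R4.
Reading off the reduced rows gives x_1 = 5, x_2 = 1, x_3 = -3, x_4 = -3.

x_1 = 5, x_2 = 1, x_3 = -3, x_4 = -3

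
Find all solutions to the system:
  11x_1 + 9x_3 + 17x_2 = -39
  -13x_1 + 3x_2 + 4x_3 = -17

infinitely many solutions

Row-reduce:
R1 ← R1 / (11).
R2 ← R2 + 13·R1.
R2 ← R2 / (254/11).
R1 ← R1 − 17/11·R2.
Rank is 2 with 3 unknowns, leaving x_3 free.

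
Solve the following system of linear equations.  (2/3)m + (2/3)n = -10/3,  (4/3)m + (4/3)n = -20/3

Row-reduce:
R1 ← R1 / (2/3).
R2 ← R2 − 4/3·R1.
Rank is 1 with 2 unknowns, leaving n free.

infinitely many solutions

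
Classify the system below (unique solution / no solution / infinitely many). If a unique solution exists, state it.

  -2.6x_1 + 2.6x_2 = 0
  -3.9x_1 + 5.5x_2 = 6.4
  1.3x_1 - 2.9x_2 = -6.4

x_1 = 4, x_2 = 4

Row-reduce the augmented matrix:
R1 ← R1 / (-13/5).
R2 ← R2 + 39/10·R1.
R3 ← R3 − 13/10·R1.
R2 ← R2 / (8/5).
R1 ← R1 + 1·R2.
R3 ← R3 + 8/5·R2.
R3 reduces to 0 = 0, so the extra equation is consistent.
Reading off the reduced rows gives x_1 = 4, x_2 = 4.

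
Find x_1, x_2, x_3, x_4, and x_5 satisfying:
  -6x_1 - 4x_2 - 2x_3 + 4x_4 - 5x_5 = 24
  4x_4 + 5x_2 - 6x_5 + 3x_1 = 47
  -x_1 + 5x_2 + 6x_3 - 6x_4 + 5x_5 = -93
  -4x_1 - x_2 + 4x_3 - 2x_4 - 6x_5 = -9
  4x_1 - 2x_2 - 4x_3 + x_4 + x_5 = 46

Row-reduce the augmented matrix:
R1 ← R1 / (-6).
R2 ← R2 − 3·R1.
R3 ← R3 + 1·R1.
R4 ← R4 + 4·R1.
R5 ← R5 − 4·R1.
R2 ← R2 / (3).
R1 ← R1 − 2/3·R2.
R3 ← R3 − 17/3·R2.
R4 ← R4 − 5/3·R2.
R5 ← R5 + 14/3·R2.
R3 ← R3 / (74/9).
R1 ← R1 − 5/9·R3.
R2 ← R2 + 1/3·R3.
R4 ← R4 − 53/9·R3.
R5 ← R5 + 62/9·R3.
R4 ← R4 / (181/37).
R1 ← R1 + 29/37·R4.
R2 ← R2 − 47/37·R4.
R3 ← R3 + 81/37·R4.
R5 ← R5 + 77/37·R4.
R5 ← R5 / (-545/181).
R1 ← R1 + 170/181·R5.
R2 ← R2 − 288/181·R5.
R3 ← R3 + 1243/362·R5.
R4 ← R4 + 504/181·R5.
Reading off the reduced rows gives x_1 = 6, x_2 = -3, x_3 = -5, x_4 = 2, x_5 = -6.

x_1 = 6, x_2 = -3, x_3 = -5, x_4 = 2, x_5 = -6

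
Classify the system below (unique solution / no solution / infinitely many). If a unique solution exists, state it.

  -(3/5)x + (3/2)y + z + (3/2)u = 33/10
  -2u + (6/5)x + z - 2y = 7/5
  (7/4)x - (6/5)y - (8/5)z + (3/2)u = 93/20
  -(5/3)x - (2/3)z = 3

x = -3, y = -6, z = 3, u = 5

Row-reduce the augmented matrix:
R1 ← R1 / (-3/5).
R2 ← R2 − 6/5·R1.
R3 ← R3 − 7/4·R1.
R4 ← R4 + 5/3·R1.
R1 ← R1 + 5/2·R2.
R3 ← R3 − 127/40·R2.
R4 ← R4 + 25/6·R2.
R3 ← R3 / (-197/24).
R1 ← R1 − 35/6·R3.
R2 ← R2 − 3·R3.
R4 ← R4 − 163/18·R3.
R4 ← R4 / (2934/985).
R1 ← R1 − 378/197·R4.
R2 ← R2 − 1957/985·R4.
R3 ← R3 + 324/985·R4.
Reading off the reduced rows gives x = -3, y = -6, z = 3, u = 5.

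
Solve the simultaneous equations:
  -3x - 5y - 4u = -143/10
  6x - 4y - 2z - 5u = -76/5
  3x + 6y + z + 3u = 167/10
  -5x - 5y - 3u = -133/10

x = -1/5, y = 5/2, z = 1/2, u = 3/5

Row-reduce the augmented matrix:
R1 ← R1 / (-3).
R2 ← R2 − 6·R1.
R3 ← R3 − 3·R1.
R4 ← R4 + 5·R1.
R2 ← R2 / (-14).
R1 ← R1 − 5/3·R2.
R3 ← R3 − 1·R2.
R4 ← R4 − 10/3·R2.
R3 ← R3 / (6/7).
R1 ← R1 + 5/21·R3.
R2 ← R2 − 1/7·R3.
R4 ← R4 + 10/21·R3.
R4 ← R4 / (-1/2).
R1 ← R1 + 3/4·R4.
R2 ← R2 − 5/4·R4.
R3 ← R3 + 9/4·R4.
Reading off the reduced rows gives x = -1/5, y = 5/2, z = 1/2, u = 3/5.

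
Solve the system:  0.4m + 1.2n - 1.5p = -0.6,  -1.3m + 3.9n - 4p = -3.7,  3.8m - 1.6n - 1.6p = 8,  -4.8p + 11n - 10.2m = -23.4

m = 0, n = -3, p = -2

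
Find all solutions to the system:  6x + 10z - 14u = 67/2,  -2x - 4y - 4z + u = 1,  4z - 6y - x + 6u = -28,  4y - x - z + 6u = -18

no solution

Row-reduce:
R1 ← R1 / (6).
R2 ← R2 + 2·R1.
R3 ← R3 + 1·R1.
R4 ← R4 + 1·R1.
R2 ← R2 / (-4).
R3 ← R3 + 6·R2.
R4 ← R4 − 4·R2.
R3 ← R3 / (20/3).
R1 ← R1 − 5/3·R3.
R2 ← R2 − 1/6·R3.
Row 4 reduces to 0 = -1/4, a contradiction. The system is inconsistent.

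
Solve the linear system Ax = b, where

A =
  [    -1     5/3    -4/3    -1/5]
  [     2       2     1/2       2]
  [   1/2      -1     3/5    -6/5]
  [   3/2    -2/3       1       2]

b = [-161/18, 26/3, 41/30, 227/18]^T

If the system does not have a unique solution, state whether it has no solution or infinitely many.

x_1 = 3, x_2 = -5/3, x_3 = 2, x_4 = 5/2

Row-reduce the augmented matrix:
R1 ← R1 / (-1).
R2 ← R2 − 2·R1.
R3 ← R3 − 1/2·R1.
R4 ← R4 − 3/2·R1.
R2 ← R2 / (16/3).
R1 ← R1 + 5/3·R2.
R3 ← R3 + 1/6·R2.
R4 ← R4 − 11/6·R2.
R3 ← R3 / (-43/320).
R1 ← R1 − 21/32·R3.
R2 ← R2 + 13/32·R3.
R4 ← R4 + 49/192·R3.
R4 ← R4 / (2273/645).
R1 ← R1 + 1162/215·R4.
R2 ← R2 − 877/215·R4.
R3 ← R3 − 400/43·R4.
Reading off the reduced rows gives x_1 = 3, x_2 = -5/3, x_3 = 2, x_4 = 5/2.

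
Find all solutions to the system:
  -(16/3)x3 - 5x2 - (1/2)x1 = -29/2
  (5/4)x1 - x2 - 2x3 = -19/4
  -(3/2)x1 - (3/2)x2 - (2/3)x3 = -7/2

Row-reduce:
R1 ← R1 / (-1/2).
R2 ← R2 − 5/4·R1.
R3 ← R3 + 3/2·R1.
R2 ← R2 / (-27/2).
R1 ← R1 − 10·R2.
R3 ← R3 − 27/2·R2.
Row 3 reduces to 0 = -1, a contradiction. The system is inconsistent.

no solution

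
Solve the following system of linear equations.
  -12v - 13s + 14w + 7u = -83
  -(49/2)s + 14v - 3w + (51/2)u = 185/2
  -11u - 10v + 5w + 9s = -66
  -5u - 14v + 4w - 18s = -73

no solution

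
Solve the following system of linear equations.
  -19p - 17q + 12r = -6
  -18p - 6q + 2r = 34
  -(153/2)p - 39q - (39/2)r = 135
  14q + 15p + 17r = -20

Row-reduce:
R1 ← R1 / (-19).
R2 ← R2 + 18·R1.
R3 ← R3 + 153/2·R1.
R4 ← R4 − 15·R1.
R2 ← R2 / (192/19).
R1 ← R1 − 17/19·R2.
R3 ← R3 − 1119/38·R2.
R4 ← R4 − 11/19·R2.
R3 ← R3 / (-2593/64).
R1 ← R1 − 19/96·R3.
R2 ← R2 + 89/96·R3.
R4 ← R4 − 2593/96·R3.
Row 4 reduces to 0 = 2, a contradiction. The system is inconsistent.

no solution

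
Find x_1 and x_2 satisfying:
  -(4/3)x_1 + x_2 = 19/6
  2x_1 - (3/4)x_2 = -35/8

x_1 = -2, x_2 = 1/2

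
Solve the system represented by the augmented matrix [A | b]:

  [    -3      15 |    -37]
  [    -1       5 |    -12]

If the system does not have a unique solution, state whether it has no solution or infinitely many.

no solution

Row-reduce:
R1 ← R1 / (-3).
R2 ← R2 + 1·R1.
Row 2 reduces to 0 = 1/3, a contradiction. The system is inconsistent.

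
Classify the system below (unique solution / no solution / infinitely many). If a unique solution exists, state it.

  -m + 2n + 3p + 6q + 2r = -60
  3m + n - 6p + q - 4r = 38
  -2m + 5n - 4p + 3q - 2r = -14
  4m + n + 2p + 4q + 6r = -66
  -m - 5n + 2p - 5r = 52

Row-reduce the augmented matrix:
R1 ← R1 / (-1).
R2 ← R2 − 3·R1.
R3 ← R3 + 2·R1.
R4 ← R4 − 4·R1.
R5 ← R5 + 1·R1.
R2 ← R2 / (7).
R1 ← R1 + 2·R2.
R3 ← R3 − 1·R2.
R4 ← R4 − 9·R2.
R5 ← R5 + 7·R2.
R3 ← R3 / (-73/7).
R1 ← R1 + 15/7·R3.
R2 ← R2 − 3/7·R3.
R4 ← R4 − 71/7·R3.
R5 ← R5 − 2·R3.
R4 ← R4 / (-571/73).
R1 ← R1 − 134/73·R4.
R2 ← R2 − 163/73·R4.
R3 ← R3 − 82/73·R4.
R5 ← R5 − 785/73·R4.
R5 ← R5 / (629/571).
R1 ← R1 − 634/571·R5.
R2 ← R2 − 882/571·R5.
R3 ← R3 − 780/571·R5.
R4 ← R4 + 388/571·R5.
Reading off the reduced rows gives m = 0, n = -6, p = -4, q = -4, r = -6.

m = 0, n = -6, p = -4, q = -4, r = -6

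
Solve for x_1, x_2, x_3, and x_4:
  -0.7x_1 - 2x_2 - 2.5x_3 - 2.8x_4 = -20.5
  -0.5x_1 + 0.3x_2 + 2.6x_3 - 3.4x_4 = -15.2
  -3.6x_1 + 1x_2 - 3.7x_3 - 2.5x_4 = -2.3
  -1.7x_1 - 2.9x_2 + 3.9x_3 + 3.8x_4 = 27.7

Row-reduce the augmented matrix:
R1 ← R1 / (-7/10).
R2 ← R2 + 1/2·R1.
R3 ← R3 + 18/5·R1.
R4 ← R4 + 17/10·R1.
R2 ← R2 / (121/70).
R1 ← R1 − 20/7·R2.
R3 ← R3 − 79/7·R2.
R4 ← R4 − 137/70·R2.
R3 ← R3 / (-23567/1210).
R1 ← R1 + 445/121·R3.
R2 ← R2 − 307/121·R3.
R4 ← R4 − 6057/1210·R3.
R4 ← R4 / (4146091/235670).
R1 ← R1 − 55173/23567·R4.
R2 ← R2 − 45507/23567·R4.
R3 ← R3 + 25459/23567·R4.
Reading off the reduced rows gives x_1 = -4, x_2 = 2, x_3 = 1, x_4 = 6.

x_1 = -4, x_2 = 2, x_3 = 1, x_4 = 6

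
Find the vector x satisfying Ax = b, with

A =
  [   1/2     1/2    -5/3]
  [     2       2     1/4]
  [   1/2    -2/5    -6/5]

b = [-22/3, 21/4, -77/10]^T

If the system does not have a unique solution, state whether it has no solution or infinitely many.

Row-reduce the augmented matrix:
R1 ← R1 / (1/2).
R2 ← R2 − 2·R1.
R3 ← R3 − 1/2·R1.
Swap R2 and R3.
R2 ← R2 / (-9/10).
R1 ← R1 − 1·R2.
R3 ← R3 / (83/12).
R1 ← R1 + 76/27·R3.
R2 ← R2 + 14/27·R3.
Reading off the reduced rows gives x_1 = -1, x_2 = 3, x_3 = 5.

x_1 = -1, x_2 = 3, x_3 = 5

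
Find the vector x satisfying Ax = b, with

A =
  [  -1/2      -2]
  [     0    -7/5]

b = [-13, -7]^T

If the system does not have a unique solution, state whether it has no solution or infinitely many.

Row-reduce the augmented matrix:
R1 ← R1 / (-1/2).
R2 ← R2 / (-7/5).
R1 ← R1 − 4·R2.
Reading off the reduced rows gives x_1 = 6, x_2 = 5.

x_1 = 6, x_2 = 5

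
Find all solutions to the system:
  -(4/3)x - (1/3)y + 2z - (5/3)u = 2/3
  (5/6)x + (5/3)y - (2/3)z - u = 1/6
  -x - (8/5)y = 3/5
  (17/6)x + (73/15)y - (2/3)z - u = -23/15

Row-reduce:
R1 ← R1 / (-4/3).
R2 ← R2 − 5/6·R1.
R3 ← R3 + 1·R1.
R4 ← R4 − 17/6·R1.
R2 ← R2 / (35/24).
R1 ← R1 − 1/4·R2.
R3 ← R3 + 27/20·R2.
R4 ← R4 − 499/120·R2.
R3 ← R3 / (-24/25).
R1 ← R1 + 8/5·R3.
R2 ← R2 − 2/5·R3.
R4 ← R4 − 48/25·R3.
Row 4 reduces to 0 = -1/2, a contradiction. The system is inconsistent.

no solution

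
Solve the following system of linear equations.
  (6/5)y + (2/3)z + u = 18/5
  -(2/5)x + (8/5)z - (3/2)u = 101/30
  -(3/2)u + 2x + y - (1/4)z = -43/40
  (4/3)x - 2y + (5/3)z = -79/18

x = -5/3, y = 7/3, z = 3/2, u = -1/5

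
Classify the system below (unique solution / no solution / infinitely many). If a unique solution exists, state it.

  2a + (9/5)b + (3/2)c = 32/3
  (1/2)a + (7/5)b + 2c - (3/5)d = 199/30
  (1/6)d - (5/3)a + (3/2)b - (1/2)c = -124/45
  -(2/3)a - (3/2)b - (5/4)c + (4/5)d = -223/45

Row-reduce the augmented matrix:
R1 ← R1 / (2).
R2 ← R2 − 1/2·R1.
R3 ← R3 + 5/3·R1.
R4 ← R4 + 2/3·R1.
R2 ← R2 / (19/20).
R1 ← R1 − 9/10·R2.
R3 ← R3 − 3·R2.
R4 ← R4 + 9/10·R2.
R3 ← R3 / (-333/76).
R1 ← R1 + 15/19·R3.
R2 ← R2 − 65/38·R3.
R4 ← R4 − 15/19·R3.
R4 ← R4 / (1004/1665).
R1 ← R1 − 328/1665·R4.
R2 ← R2 − 173/999·R4.
R3 ← R3 + 470/999·R4.
Reading off the reduced rows gives a = 7/3, b = 4/3, c = 12/5, d = 2.

a = 7/3, b = 4/3, c = 12/5, d = 2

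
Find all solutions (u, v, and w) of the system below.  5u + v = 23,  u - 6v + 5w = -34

infinitely many solutions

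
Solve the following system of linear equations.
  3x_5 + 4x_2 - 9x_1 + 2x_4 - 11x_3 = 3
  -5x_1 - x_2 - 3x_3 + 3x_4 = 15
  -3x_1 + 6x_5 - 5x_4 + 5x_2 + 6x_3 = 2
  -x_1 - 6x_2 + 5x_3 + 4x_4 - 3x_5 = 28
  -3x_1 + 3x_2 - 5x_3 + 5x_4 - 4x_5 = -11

Row-reduce:
R1 ← R1 / (-9).
R2 ← R2 + 5·R1.
R3 ← R3 + 3·R1.
R4 ← R4 + 1·R1.
R5 ← R5 + 3·R1.
R2 ← R2 / (-29/9).
R1 ← R1 + 4/9·R2.
R3 ← R3 − 11/3·R2.
R4 ← R4 + 58/9·R2.
R5 ← R5 − 5/3·R2.
R3 ← R3 / (383/29).
R1 ← R1 − 23/29·R3.
R2 ← R2 + 28/29·R3.
R5 ← R5 − 8/29·R3.
Swap R4 and R5.
R4 ← R4 / (2062/383).
R1 ← R1 + 104/383·R4.
R2 ← R2 + 323/383·R4.
R3 ← R3 + 102/383·R4.
Row 5 reduces to 0 = 1, a contradiction. The system is inconsistent.

no solution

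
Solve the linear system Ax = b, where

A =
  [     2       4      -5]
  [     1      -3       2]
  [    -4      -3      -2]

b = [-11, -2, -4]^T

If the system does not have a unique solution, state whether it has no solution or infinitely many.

x_1 = -2, x_2 = 2, x_3 = 3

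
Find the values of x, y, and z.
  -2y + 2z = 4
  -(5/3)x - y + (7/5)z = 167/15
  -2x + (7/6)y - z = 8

x = -5, y = 0, z = 2

Row-reduce the augmented matrix:
Swap R1 and R2.
R1 ← R1 / (-5/3).
R3 ← R3 + 2·R1.
R2 ← R2 / (-2).
R1 ← R1 − 3/5·R2.
R3 ← R3 − 71/30·R2.
R3 ← R3 / (-47/150).
R1 ← R1 + 6/25·R3.
R2 ← R2 + 1·R3.
Reading off the reduced rows gives x = -5, y = 0, z = 2.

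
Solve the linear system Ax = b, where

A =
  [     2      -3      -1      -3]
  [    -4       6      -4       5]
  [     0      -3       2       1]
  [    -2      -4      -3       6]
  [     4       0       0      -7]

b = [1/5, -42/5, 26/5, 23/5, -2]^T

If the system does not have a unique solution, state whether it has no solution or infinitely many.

Row-reduce the augmented matrix:
R1 ← R1 / (2).
R2 ← R2 + 4·R1.
R4 ← R4 + 2·R1.
R5 ← R5 − 4·R1.
Swap R2 and R3.
R2 ← R2 / (-3).
R1 ← R1 + 3/2·R2.
R4 ← R4 + 7·R2.
R5 ← R5 − 6·R2.
R3 ← R3 / (-6).
R1 ← R1 + 3/2·R3.
R2 ← R2 + 2/3·R3.
R4 ← R4 + 26/3·R3.
R5 ← R5 − 6·R3.
R4 ← R4 / (19/9).
R1 ← R1 + 7/4·R4.
R2 ← R2 + 2/9·R4.
R3 ← R3 − 1/6·R4.
R5 reduces to 0 = 0, so the extra equation is consistent.
Reading off the reduced rows gives x_1 = 3, x_2 = -2/5, x_3 = 1, x_4 = 2.

x_1 = 3, x_2 = -2/5, x_3 = 1, x_4 = 2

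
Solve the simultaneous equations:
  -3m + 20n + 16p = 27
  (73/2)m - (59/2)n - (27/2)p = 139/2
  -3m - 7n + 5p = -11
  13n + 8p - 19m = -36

no solution

Row-reduce:
R1 ← R1 / (-3).
R2 ← R2 − 73/2·R1.
R3 ← R3 + 3·R1.
R4 ← R4 + 19·R1.
R2 ← R2 / (1283/6).
R1 ← R1 + 20/3·R2.
R3 ← R3 + 27·R2.
R4 ← R4 + 341/3·R2.
R3 ← R3 / (15236/1283).
R1 ← R1 − 404/1283·R3.
R2 ← R2 − 1087/1283·R3.
R4 ← R4 − 3809/1283·R3.
Row 4 reduces to 0 = 3/2, a contradiction. The system is inconsistent.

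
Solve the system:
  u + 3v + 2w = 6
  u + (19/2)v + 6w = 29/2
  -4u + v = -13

no solution

Row-reduce:
R2 ← R2 − 1·R1.
R3 ← R3 + 4·R1.
R2 ← R2 / (13/2).
R1 ← R1 − 3·R2.
R3 ← R3 − 13·R2.
Row 3 reduces to 0 = -6, a contradiction. The system is inconsistent.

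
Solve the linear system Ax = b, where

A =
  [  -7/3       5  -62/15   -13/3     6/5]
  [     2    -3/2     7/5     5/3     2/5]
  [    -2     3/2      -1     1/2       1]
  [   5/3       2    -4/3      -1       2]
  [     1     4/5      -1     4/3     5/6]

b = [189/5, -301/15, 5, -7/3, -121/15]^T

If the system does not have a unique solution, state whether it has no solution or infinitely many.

Row-reduce:
R1 ← R1 / (-7/3).
R2 ← R2 − 2·R1.
R3 ← R3 + 2·R1.
R4 ← R4 − 5/3·R1.
R5 ← R5 − 1·R1.
R2 ← R2 / (39/14).
R1 ← R1 + 15/7·R2.
R3 ← R3 + 39/14·R2.
R4 ← R4 − 39/7·R2.
R5 ← R5 − 103/35·R2.
R3 ← R3 / (2/5).
R1 ← R1 − 8/65·R3.
R2 ← R2 + 10/13·R3.
R5 ← R5 + 33/65·R3.
Swap R4 and R5.
R4 ← R4 / (10271/2340).
R1 ← R1 + 5/13·R4.
R2 ← R2 − 803/234·R4.
R3 ← R3 − 65/12·R4.
Rank is 4 with 5 unknowns, leaving x_5 free.

infinitely many solutions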